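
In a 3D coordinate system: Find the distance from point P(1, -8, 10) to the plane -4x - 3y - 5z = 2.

distance = |a·x₀ + b·y₀ + c·z₀ - d| / √(a² + b² + c²)
  = |(-4)·1 + (-3)·(-8) + (-5)·10 - 2| / √((-4)² + (-3)² + (-5)²)
  = |-4 + 24 - 50 - 2| / √(16 + 9 + 25)
  = |-32| / √50
  = 32 / 7.071
  ≈ 4.525

4.525


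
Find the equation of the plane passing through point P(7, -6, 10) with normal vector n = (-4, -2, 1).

The plane through P with normal n = (a, b, c) satisfies n·(r - P) = 0,
i.e. ax + by + cz = a·x₀ + b·y₀ + c·z₀.
d = (-4)·7 + (-2)·(-6) + 1·10
  = -28 + 12 + 10
  = -6
Equation: -4x - 2y + z = -6

-4x - 2y + z = -6


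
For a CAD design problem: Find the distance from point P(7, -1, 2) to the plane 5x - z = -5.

distance = |a·x₀ + b·y₀ + c·z₀ - d| / √(a² + b² + c²)
  = |5·7 + 0·(-1) + (-1)·2 - (-5)| / √(5² + 0² + (-1)²)
  = |35 + 0 - 2 + 5| / √(25 + 0 + 1)
  = |38| / √26
  = 38 / 5.099
  ≈ 7.452

7.452


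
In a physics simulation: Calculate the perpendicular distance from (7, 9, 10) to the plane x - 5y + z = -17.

distance = |a·x₀ + b·y₀ + c·z₀ - d| / √(a² + b² + c²)
  = |1·7 + (-5)·9 + 1·10 - (-17)| / √(1² + (-5)² + 1²)
  = |7 - 45 + 10 + 17| / √(1 + 25 + 1)
  = |-11| / √27
  = 11 / 5.196
  ≈ 2.117

2.117


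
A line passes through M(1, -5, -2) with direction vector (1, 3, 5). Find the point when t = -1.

P(t) = M + t·d
  = (1 + 1·(-1), -5 + 3·(-1), -2 + 5·(-1))
  = (1 - 1, -5 - 3, -2 - 5)
  = (0, -8, -7)

(0, -8, -7)


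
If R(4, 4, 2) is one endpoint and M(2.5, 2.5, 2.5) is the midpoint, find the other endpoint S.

S = 2M - R
  = (2·2.5 - 4, 2·2.5 - 4, 2·2.5 - 2)
  = (5 - 4, 5 - 4, 5 - 2)
  = (1, 1, 3)

(1, 1, 3)


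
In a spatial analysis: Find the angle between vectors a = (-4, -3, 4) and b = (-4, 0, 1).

a·b = (-4)·(-4) + (-3)·0 + 4·1 = 16 + 0 + 4 = 20
|a| = √((-4)² + (-3)² + 4²) = √41 ≈ 6.403
|b| = √((-4)² + 0² + 1²) = √17 ≈ 4.123
cos θ = (a·b)/(|a||b|) = 20/(6.403·4.123) ≈ 0.7576
θ = arccos(0.7576) ≈ 40.75°

40.75°


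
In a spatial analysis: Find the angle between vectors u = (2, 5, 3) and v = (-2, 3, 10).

u·v = 2·(-2) + 5·3 + 3·10 = -4 + 15 + 30 = 41
|u| = √(2² + 5² + 3²) = √38 ≈ 6.164
|v| = √((-2)² + 3² + 10²) = √113 ≈ 10.63
cos θ = (u·v)/(|u||v|) = 41/(6.164·10.63) ≈ 0.6257
θ = arccos(0.6257) ≈ 51.27°

51.27°


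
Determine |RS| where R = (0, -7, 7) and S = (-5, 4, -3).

d = √[(x₂-x₁)² + (y₂-y₁)² + (z₂-z₁)²]
  = √[(-5)² + 11² + (-10)²]
  = √[25 + 121 + 100]
  = √246
  ≈ 15.68

15.68


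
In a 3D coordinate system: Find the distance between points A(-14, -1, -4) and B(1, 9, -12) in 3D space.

d = √[(x₂-x₁)² + (y₂-y₁)² + (z₂-z₁)²]
  = √[15² + 10² + (-8)²]
  = √[225 + 100 + 64]
  = √389
  ≈ 19.72

19.72


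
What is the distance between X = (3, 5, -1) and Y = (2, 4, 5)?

d = √[(x₂-x₁)² + (y₂-y₁)² + (z₂-z₁)²]
  = √[(-1)² + (-1)² + 6²]
  = √[1 + 1 + 36]
  = √38
  ≈ 6.164

6.164


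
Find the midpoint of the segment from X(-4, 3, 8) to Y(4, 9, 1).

M = ((x₁+x₂)/2, (y₁+y₂)/2, (z₁+z₂)/2)
  = ((-4 + 4)/2, (3 + 9)/2, (8 + 1)/2)
  = (0/2, 12/2, 9/2)
  = (0, 6, 4.5)

(0, 6, 4.5)


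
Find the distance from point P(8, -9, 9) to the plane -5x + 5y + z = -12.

distance = |a·x₀ + b·y₀ + c·z₀ - d| / √(a² + b² + c²)
  = |(-5)·8 + 5·(-9) + 1·9 - (-12)| / √((-5)² + 5² + 1²)
  = |-40 - 45 + 9 + 12| / √(25 + 25 + 1)
  = |-64| / √51
  = 64 / 7.141
  ≈ 8.962

8.962


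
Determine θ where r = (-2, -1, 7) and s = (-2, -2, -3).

r·s = (-2)·(-2) + (-1)·(-2) + 7·(-3) = 4 + 2 - 21 = -15
|r| = √((-2)² + (-1)² + 7²) = √54 ≈ 7.348
|s| = √((-2)² + (-2)² + (-3)²) = √17 ≈ 4.123
cos θ = (r·s)/(|r||s|) = -15/(7.348·4.123) ≈ -0.4951
θ = arccos(-0.4951) ≈ 119.7°

119.7°


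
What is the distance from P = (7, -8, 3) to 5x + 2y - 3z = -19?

distance = |a·x₀ + b·y₀ + c·z₀ - d| / √(a² + b² + c²)
  = |5·7 + 2·(-8) + (-3)·3 - (-19)| / √(5² + 2² + (-3)²)
  = |35 - 16 - 9 + 19| / √(25 + 4 + 9)
  = |29| / √38
  = 29 / 6.164
  ≈ 4.704

4.704


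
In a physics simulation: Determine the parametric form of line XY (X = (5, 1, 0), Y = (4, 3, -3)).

Direction vector d = Y - X = (4 - 5, 3 - 1, -3 + 0) = (-1, 2, -3)
Parametric form r = X + t·d:
x = 5 - t, y = 1 + 2t, z = 0 - 3t

x = 5 - t, y = 1 + 2t, z = 0 - 3t


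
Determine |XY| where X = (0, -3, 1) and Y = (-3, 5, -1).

d = √[(x₂-x₁)² + (y₂-y₁)² + (z₂-z₁)²]
  = √[(-3)² + 8² + (-2)²]
  = √[9 + 64 + 4]
  = √77
  ≈ 8.775

8.775


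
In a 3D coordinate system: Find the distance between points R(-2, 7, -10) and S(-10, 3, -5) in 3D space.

d = √[(x₂-x₁)² + (y₂-y₁)² + (z₂-z₁)²]
  = √[(-8)² + (-4)² + 5²]
  = √[64 + 16 + 25]
  = √105
  ≈ 10.25

10.25


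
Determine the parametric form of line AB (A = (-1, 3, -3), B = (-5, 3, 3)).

Direction vector d = B - A = (-5 + 1, 3 - 3, 3 + 3) = (-4, 0, 6)
Parametric form r = A + t·d:
x = -1 - 4t, y = 3, z = -3 + 6t

x = -1 - 4t, y = 3, z = -3 + 6t


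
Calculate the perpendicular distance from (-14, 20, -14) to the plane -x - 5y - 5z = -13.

distance = |a·x₀ + b·y₀ + c·z₀ - d| / √(a² + b² + c²)
  = |(-1)·(-14) + (-5)·20 + (-5)·(-14) - (-13)| / √((-1)² + (-5)² + (-5)²)
  = |14 - 100 + 70 + 13| / √(1 + 25 + 25)
  = |-3| / √51
  = 3 / 7.141
  ≈ 0.4201

0.4201


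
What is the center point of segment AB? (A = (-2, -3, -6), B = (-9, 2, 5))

M = ((x₁+x₂)/2, (y₁+y₂)/2, (z₁+z₂)/2)
  = ((-2 - 9)/2, (-3 + 2)/2, (-6 + 5)/2)
  = (-11/2, -1/2, -1/2)
  = (-5.5, -0.5, -0.5)

(-5.5, -0.5, -0.5)


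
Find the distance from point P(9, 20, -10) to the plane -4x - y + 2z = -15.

distance = |a·x₀ + b·y₀ + c·z₀ - d| / √(a² + b² + c²)
  = |(-4)·9 + (-1)·20 + 2·(-10) - (-15)| / √((-4)² + (-1)² + 2²)
  = |-36 - 20 - 20 + 15| / √(16 + 1 + 4)
  = |-61| / √21
  = 61 / 4.583
  ≈ 13.31

13.31


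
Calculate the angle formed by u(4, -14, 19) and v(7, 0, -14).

u·v = 4·7 + (-14)·0 + 19·(-14) = 28 + 0 - 266 = -238
|u| = √(4² + (-14)² + 19²) = √573 ≈ 23.94
|v| = √(7² + 0² + (-14)²) = √245 ≈ 15.65
cos θ = (u·v)/(|u||v|) = -238/(23.94·15.65) ≈ -0.6352
θ = arccos(-0.6352) ≈ 129.4°

129.4°


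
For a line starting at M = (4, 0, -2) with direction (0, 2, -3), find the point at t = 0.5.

P(t) = M + t·d
  = (4 + 0·0.5, 0 + 2·0.5, -2 + (-3)·0.5)
  = (4 + 0, 0 + 1, -2 - 1.5)
  = (4, 1, -3.5)

(4, 1, -3.5)


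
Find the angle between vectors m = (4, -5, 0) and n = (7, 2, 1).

m·n = 4·7 + (-5)·2 + 0·1 = 28 - 10 + 0 = 18
|m| = √(4² + (-5)² + 0²) = √41 ≈ 6.403
|n| = √(7² + 2² + 1²) = √54 ≈ 7.348
cos θ = (m·n)/(|m||n|) = 18/(6.403·7.348) ≈ 0.3825
θ = arccos(0.3825) ≈ 67.51°

67.51°


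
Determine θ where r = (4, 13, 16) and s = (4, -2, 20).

r·s = 4·4 + 13·(-2) + 16·20 = 16 - 26 + 320 = 310
|r| = √(4² + 13² + 16²) = √441 ≈ 21
|s| = √(4² + (-2)² + 20²) = √420 ≈ 20.49
cos θ = (r·s)/(|r||s|) = 310/(21·20.49) ≈ 0.7203
θ = arccos(0.7203) ≈ 43.92°

43.92°


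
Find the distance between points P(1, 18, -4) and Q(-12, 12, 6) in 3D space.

d = √[(x₂-x₁)² + (y₂-y₁)² + (z₂-z₁)²]
  = √[(-13)² + (-6)² + 10²]
  = √[169 + 36 + 100]
  = √305
  ≈ 17.46

17.46


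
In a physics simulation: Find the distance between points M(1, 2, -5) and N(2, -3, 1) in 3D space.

d = √[(x₂-x₁)² + (y₂-y₁)² + (z₂-z₁)²]
  = √[1² + (-5)² + 6²]
  = √[1 + 25 + 36]
  = √62
  ≈ 7.874

7.874


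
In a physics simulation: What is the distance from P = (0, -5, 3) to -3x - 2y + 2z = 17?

distance = |a·x₀ + b·y₀ + c·z₀ - d| / √(a² + b² + c²)
  = |(-3)·0 + (-2)·(-5) + 2·3 - 17| / √((-3)² + (-2)² + 2²)
  = |0 + 10 + 6 - 17| / √(9 + 4 + 4)
  = |-1| / √17
  = 1 / 4.123
  ≈ 0.2425

0.2425


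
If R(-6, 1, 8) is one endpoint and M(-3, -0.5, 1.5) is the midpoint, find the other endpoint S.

S = 2M - R
  = (2·(-3) - (-6), 2·(-0.5) - 1, 2·1.5 - 8)
  = (-6 + 6, -1 - 1, 3 - 8)
  = (0, -2, -5)

(0, -2, -5)


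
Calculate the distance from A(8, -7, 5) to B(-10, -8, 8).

d = √[(x₂-x₁)² + (y₂-y₁)² + (z₂-z₁)²]
  = √[(-18)² + (-1)² + 3²]
  = √[324 + 1 + 9]
  = √334
  ≈ 18.28

18.28


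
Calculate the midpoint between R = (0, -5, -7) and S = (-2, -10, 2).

M = ((x₁+x₂)/2, (y₁+y₂)/2, (z₁+z₂)/2)
  = ((0 - 2)/2, (-5 - 10)/2, (-7 + 2)/2)
  = (-2/2, -15/2, -5/2)
  = (-1, -7.5, -2.5)

(-1, -7.5, -2.5)


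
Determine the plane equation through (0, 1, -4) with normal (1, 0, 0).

The plane through P with normal n = (a, b, c) satisfies n·(r - P) = 0,
i.e. ax + by + cz = a·x₀ + b·y₀ + c·z₀.
d = 1·0 + 0·1 + 0·(-4)
  = 0 + 0 + 0
  = 0
Equation: x = 0

x = 0


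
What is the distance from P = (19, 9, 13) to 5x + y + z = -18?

distance = |a·x₀ + b·y₀ + c·z₀ - d| / √(a² + b² + c²)
  = |5·19 + 1·9 + 1·13 - (-18)| / √(5² + 1² + 1²)
  = |95 + 9 + 13 + 18| / √(25 + 1 + 1)
  = |135| / √27
  = 135 / 5.196
  ≈ 25.98

25.98


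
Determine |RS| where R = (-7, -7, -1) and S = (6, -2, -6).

d = √[(x₂-x₁)² + (y₂-y₁)² + (z₂-z₁)²]
  = √[13² + 5² + (-5)²]
  = √[169 + 25 + 25]
  = √219
  ≈ 14.8

14.8


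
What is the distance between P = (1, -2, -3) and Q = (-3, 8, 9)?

d = √[(x₂-x₁)² + (y₂-y₁)² + (z₂-z₁)²]
  = √[(-4)² + 10² + 12²]
  = √[16 + 100 + 144]
  = √260
  ≈ 16.12

16.12


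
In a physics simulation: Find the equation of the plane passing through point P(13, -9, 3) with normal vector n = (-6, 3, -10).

The plane through P with normal n = (a, b, c) satisfies n·(r - P) = 0,
i.e. ax + by + cz = a·x₀ + b·y₀ + c·z₀.
d = (-6)·13 + 3·(-9) + (-10)·3
  = -78 - 27 - 30
  = -135
Equation: -6x + 3y - 10z = -135

-6x + 3y - 10z = -135


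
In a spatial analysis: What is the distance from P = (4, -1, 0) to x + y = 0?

distance = |a·x₀ + b·y₀ + c·z₀ - d| / √(a² + b² + c²)
  = |1·4 + 1·(-1) + 0·0 - 0| / √(1² + 1² + 0²)
  = |4 - 1 + 0 + 0| / √(1 + 1 + 0)
  = |3| / √2
  = 3 / 1.414
  ≈ 2.121

2.121


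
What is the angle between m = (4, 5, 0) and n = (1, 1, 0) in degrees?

m·n = 4·1 + 5·1 + 0·0 = 4 + 5 + 0 = 9
|m| = √(4² + 5² + 0²) = √41 ≈ 6.403
|n| = √(1² + 1² + 0²) = √2 ≈ 1.414
cos θ = (m·n)/(|m||n|) = 9/(6.403·1.414) ≈ 0.9939
θ = arccos(0.9939) ≈ 6.34°

6.34°


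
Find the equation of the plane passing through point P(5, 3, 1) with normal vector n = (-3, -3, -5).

The plane through P with normal n = (a, b, c) satisfies n·(r - P) = 0,
i.e. ax + by + cz = a·x₀ + b·y₀ + c·z₀.
d = (-3)·5 + (-3)·3 + (-5)·1
  = -15 - 9 - 5
  = -29
Equation: -3x - 3y - 5z = -29

-3x - 3y - 5z = -29


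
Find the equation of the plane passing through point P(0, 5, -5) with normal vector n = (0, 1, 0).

The plane through P with normal n = (a, b, c) satisfies n·(r - P) = 0,
i.e. ax + by + cz = a·x₀ + b·y₀ + c·z₀.
d = 0·0 + 1·5 + 0·(-5)
  = 0 + 5 + 0
  = 5
Equation: y = 5

y = 5


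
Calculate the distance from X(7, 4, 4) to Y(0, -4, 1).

d = √[(x₂-x₁)² + (y₂-y₁)² + (z₂-z₁)²]
  = √[(-7)² + (-8)² + (-3)²]
  = √[49 + 64 + 9]
  = √122
  ≈ 11.05

11.05


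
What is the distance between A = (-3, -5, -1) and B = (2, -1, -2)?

d = √[(x₂-x₁)² + (y₂-y₁)² + (z₂-z₁)²]
  = √[5² + 4² + (-1)²]
  = √[25 + 16 + 1]
  = √42
  ≈ 6.481

6.481


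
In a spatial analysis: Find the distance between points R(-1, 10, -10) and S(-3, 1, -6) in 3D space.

d = √[(x₂-x₁)² + (y₂-y₁)² + (z₂-z₁)²]
  = √[(-2)² + (-9)² + 4²]
  = √[4 + 81 + 16]
  = √101
  ≈ 10.05

10.05


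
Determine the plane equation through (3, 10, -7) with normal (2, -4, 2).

The plane through P with normal n = (a, b, c) satisfies n·(r - P) = 0,
i.e. ax + by + cz = a·x₀ + b·y₀ + c·z₀.
d = 2·3 + (-4)·10 + 2·(-7)
  = 6 - 40 - 14
  = -48
Equation: 2x - 4y + 2z = -48

2x - 4y + 2z = -48


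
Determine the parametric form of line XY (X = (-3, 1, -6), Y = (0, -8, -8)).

Direction vector d = Y - X = (0 + 3, -8 - 1, -8 + 6) = (3, -9, -2)
Parametric form r = X + t·d:
x = -3 + 3t, y = 1 - 9t, z = -6 - 2t

x = -3 + 3t, y = 1 - 9t, z = -6 - 2t


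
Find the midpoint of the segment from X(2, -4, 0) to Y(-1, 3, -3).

M = ((x₁+x₂)/2, (y₁+y₂)/2, (z₁+z₂)/2)
  = ((2 - 1)/2, (-4 + 3)/2, (0 - 3)/2)
  = (1/2, -1/2, -3/2)
  = (0.5, -0.5, -1.5)

(0.5, -0.5, -1.5)


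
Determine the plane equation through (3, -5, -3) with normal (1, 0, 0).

The plane through P with normal n = (a, b, c) satisfies n·(r - P) = 0,
i.e. ax + by + cz = a·x₀ + b·y₀ + c·z₀.
d = 1·3 + 0·(-5) + 0·(-3)
  = 3 + 0 + 0
  = 3
Equation: x = 3

x = 3


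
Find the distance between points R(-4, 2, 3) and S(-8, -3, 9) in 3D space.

d = √[(x₂-x₁)² + (y₂-y₁)² + (z₂-z₁)²]
  = √[(-4)² + (-5)² + 6²]
  = √[16 + 25 + 36]
  = √77
  ≈ 8.775

8.775


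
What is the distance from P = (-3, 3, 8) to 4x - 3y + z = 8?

distance = |a·x₀ + b·y₀ + c·z₀ - d| / √(a² + b² + c²)
  = |4·(-3) + (-3)·3 + 1·8 - 8| / √(4² + (-3)² + 1²)
  = |-12 - 9 + 8 - 8| / √(16 + 9 + 1)
  = |-21| / √26
  = 21 / 5.099
  ≈ 4.118

4.118


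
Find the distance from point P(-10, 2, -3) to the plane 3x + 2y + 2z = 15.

distance = |a·x₀ + b·y₀ + c·z₀ - d| / √(a² + b² + c²)
  = |3·(-10) + 2·2 + 2·(-3) - 15| / √(3² + 2² + 2²)
  = |-30 + 4 - 6 - 15| / √(9 + 4 + 4)
  = |-47| / √17
  = 47 / 4.123
  ≈ 11.4

11.4


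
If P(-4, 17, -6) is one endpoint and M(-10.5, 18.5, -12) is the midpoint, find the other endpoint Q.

Q = 2M - P
  = (2·(-10.5) - (-4), 2·18.5 - 17, 2·(-12) - (-6))
  = (-21 + 4, 37 - 17, -24 + 6)
  = (-17, 20, -18)

(-17, 20, -18)


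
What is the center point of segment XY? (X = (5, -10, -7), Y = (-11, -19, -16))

M = ((x₁+x₂)/2, (y₁+y₂)/2, (z₁+z₂)/2)
  = ((5 - 11)/2, (-10 - 19)/2, (-7 - 16)/2)
  = (-6/2, -29/2, -23/2)
  = (-3, -14.5, -11.5)

(-3, -14.5, -11.5)


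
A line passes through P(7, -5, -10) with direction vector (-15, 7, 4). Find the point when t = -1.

P(t) = P + t·d
  = (7 + (-15)·(-1), -5 + 7·(-1), -10 + 4·(-1))
  = (7 + 15, -5 - 7, -10 - 4)
  = (22, -12, -14)

(22, -12, -14)


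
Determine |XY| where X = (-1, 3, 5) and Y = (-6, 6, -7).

d = √[(x₂-x₁)² + (y₂-y₁)² + (z₂-z₁)²]
  = √[(-5)² + 3² + (-12)²]
  = √[25 + 9 + 144]
  = √178
  ≈ 13.34

13.34


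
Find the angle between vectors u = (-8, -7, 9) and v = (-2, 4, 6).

u·v = (-8)·(-2) + (-7)·4 + 9·6 = 16 - 28 + 54 = 42
|u| = √((-8)² + (-7)² + 9²) = √194 ≈ 13.93
|v| = √((-2)² + 4² + 6²) = √56 ≈ 7.483
cos θ = (u·v)/(|u||v|) = 42/(13.93·7.483) ≈ 0.403
θ = arccos(0.403) ≈ 66.24°

66.24°


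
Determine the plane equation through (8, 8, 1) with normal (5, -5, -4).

The plane through P with normal n = (a, b, c) satisfies n·(r - P) = 0,
i.e. ax + by + cz = a·x₀ + b·y₀ + c·z₀.
d = 5·8 + (-5)·8 + (-4)·1
  = 40 - 40 - 4
  = -4
Equation: 5x - 5y - 4z = -4

5x - 5y - 4z = -4


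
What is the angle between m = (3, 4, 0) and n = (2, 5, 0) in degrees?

m·n = 3·2 + 4·5 + 0·0 = 6 + 20 + 0 = 26
|m| = √(3² + 4² + 0²) = √25 ≈ 5
|n| = √(2² + 5² + 0²) = √29 ≈ 5.385
cos θ = (m·n)/(|m||n|) = 26/(5·5.385) ≈ 0.9656
θ = arccos(0.9656) ≈ 15.07°

15.07°


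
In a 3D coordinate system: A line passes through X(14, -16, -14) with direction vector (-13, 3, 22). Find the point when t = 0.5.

P(t) = X + t·d
  = (14 + (-13)·0.5, -16 + 3·0.5, -14 + 22·0.5)
  = (14 - 6.5, -16 + 1.5, -14 + 11)
  = (7.5, -14.5, -3)

(7.5, -14.5, -3)


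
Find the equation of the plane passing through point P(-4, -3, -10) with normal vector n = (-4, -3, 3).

The plane through P with normal n = (a, b, c) satisfies n·(r - P) = 0,
i.e. ax + by + cz = a·x₀ + b·y₀ + c·z₀.
d = (-4)·(-4) + (-3)·(-3) + 3·(-10)
  = 16 + 9 - 30
  = -5
Equation: -4x - 3y + 3z = -5

-4x - 3y + 3z = -5


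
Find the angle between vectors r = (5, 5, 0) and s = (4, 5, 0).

r·s = 5·4 + 5·5 + 0·0 = 20 + 25 + 0 = 45
|r| = √(5² + 5² + 0²) = √50 ≈ 7.071
|s| = √(4² + 5² + 0²) = √41 ≈ 6.403
cos θ = (r·s)/(|r||s|) = 45/(7.071·6.403) ≈ 0.9939
θ = arccos(0.9939) ≈ 6.34°

6.34°


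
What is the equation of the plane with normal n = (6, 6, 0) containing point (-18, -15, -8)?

The plane through P with normal n = (a, b, c) satisfies n·(r - P) = 0,
i.e. ax + by + cz = a·x₀ + b·y₀ + c·z₀.
d = 6·(-18) + 6·(-15) + 0·(-8)
  = -108 - 90 + 0
  = -198
Equation: 6x + 6y = -198

6x + 6y = -198


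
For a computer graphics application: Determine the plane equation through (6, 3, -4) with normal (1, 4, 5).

The plane through P with normal n = (a, b, c) satisfies n·(r - P) = 0,
i.e. ax + by + cz = a·x₀ + b·y₀ + c·z₀.
d = 1·6 + 4·3 + 5·(-4)
  = 6 + 12 - 20
  = -2
Equation: x + 4y + 5z = -2

x + 4y + 5z = -2


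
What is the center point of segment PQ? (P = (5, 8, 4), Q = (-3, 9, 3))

M = ((x₁+x₂)/2, (y₁+y₂)/2, (z₁+z₂)/2)
  = ((5 - 3)/2, (8 + 9)/2, (4 + 3)/2)
  = (2/2, 17/2, 7/2)
  = (1, 8.5, 3.5)

(1, 8.5, 3.5)


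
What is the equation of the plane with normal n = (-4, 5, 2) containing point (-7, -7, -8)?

The plane through P with normal n = (a, b, c) satisfies n·(r - P) = 0,
i.e. ax + by + cz = a·x₀ + b·y₀ + c·z₀.
d = (-4)·(-7) + 5·(-7) + 2·(-8)
  = 28 - 35 - 16
  = -23
Equation: -4x + 5y + 2z = -23

-4x + 5y + 2z = -23


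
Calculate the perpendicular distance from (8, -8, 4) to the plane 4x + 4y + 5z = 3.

distance = |a·x₀ + b·y₀ + c·z₀ - d| / √(a² + b² + c²)
  = |4·8 + 4·(-8) + 5·4 - 3| / √(4² + 4² + 5²)
  = |32 - 32 + 20 - 3| / √(16 + 16 + 25)
  = |17| / √57
  = 17 / 7.55
  ≈ 2.252

2.252


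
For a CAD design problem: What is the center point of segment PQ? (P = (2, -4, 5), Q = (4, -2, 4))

M = ((x₁+x₂)/2, (y₁+y₂)/2, (z₁+z₂)/2)
  = ((2 + 4)/2, (-4 - 2)/2, (5 + 4)/2)
  = (6/2, -6/2, 9/2)
  = (3, -3, 4.5)

(3, -3, 4.5)


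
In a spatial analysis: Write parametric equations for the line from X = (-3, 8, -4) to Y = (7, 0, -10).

Direction vector d = Y - X = (7 + 3, 0 - 8, -10 + 4) = (10, -8, -6)
Parametric form r = X + t·d:
x = -3 + 10t, y = 8 - 8t, z = -4 - 6t

x = -3 + 10t, y = 8 - 8t, z = -4 - 6t


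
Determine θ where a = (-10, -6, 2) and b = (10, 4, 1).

a·b = (-10)·10 + (-6)·4 + 2·1 = -100 - 24 + 2 = -122
|a| = √((-10)² + (-6)² + 2²) = √140 ≈ 11.83
|b| = √(10² + 4² + 1²) = √117 ≈ 10.82
cos θ = (a·b)/(|a||b|) = -122/(11.83·10.82) ≈ -0.9532
θ = arccos(-0.9532) ≈ 162.4°

162.4°


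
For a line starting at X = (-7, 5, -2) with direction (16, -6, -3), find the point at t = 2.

P(t) = X + t·d
  = (-7 + 16·2, 5 + (-6)·2, -2 + (-3)·2)
  = (-7 + 32, 5 - 12, -2 - 6)
  = (25, -7, -8)

(25, -7, -8)


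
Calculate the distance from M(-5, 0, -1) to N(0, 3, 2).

d = √[(x₂-x₁)² + (y₂-y₁)² + (z₂-z₁)²]
  = √[5² + 3² + 3²]
  = √[25 + 9 + 9]
  = √43
  ≈ 6.557

6.557


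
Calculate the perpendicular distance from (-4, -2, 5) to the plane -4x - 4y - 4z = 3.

distance = |a·x₀ + b·y₀ + c·z₀ - d| / √(a² + b² + c²)
  = |(-4)·(-4) + (-4)·(-2) + (-4)·5 - 3| / √((-4)² + (-4)² + (-4)²)
  = |16 + 8 - 20 - 3| / √(16 + 16 + 16)
  = |1| / √48
  = 1 / 6.928
  ≈ 0.1443

0.1443


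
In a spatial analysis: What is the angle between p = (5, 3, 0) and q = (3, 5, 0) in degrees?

p·q = 5·3 + 3·5 + 0·0 = 15 + 15 + 0 = 30
|p| = √(5² + 3² + 0²) = √34 ≈ 5.831
|q| = √(3² + 5² + 0²) = √34 ≈ 5.831
cos θ = (p·q)/(|p||q|) = 30/(5.831·5.831) ≈ 0.8824
θ = arccos(0.8824) ≈ 28.07°

28.07°


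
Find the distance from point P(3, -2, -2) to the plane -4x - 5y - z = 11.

distance = |a·x₀ + b·y₀ + c·z₀ - d| / √(a² + b² + c²)
  = |(-4)·3 + (-5)·(-2) + (-1)·(-2) - 11| / √((-4)² + (-5)² + (-1)²)
  = |-12 + 10 + 2 - 11| / √(16 + 25 + 1)
  = |-11| / √42
  = 11 / 6.481
  ≈ 1.697

1.697


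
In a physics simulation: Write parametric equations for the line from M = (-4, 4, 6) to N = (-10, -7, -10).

Direction vector d = N - M = (-10 + 4, -7 - 4, -10 - 6) = (-6, -11, -16)
Parametric form r = M + t·d:
x = -4 - 6t, y = 4 - 11t, z = 6 - 16t

x = -4 - 6t, y = 4 - 11t, z = 6 - 16t


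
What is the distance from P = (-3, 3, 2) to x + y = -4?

distance = |a·x₀ + b·y₀ + c·z₀ - d| / √(a² + b² + c²)
  = |1·(-3) + 1·3 + 0·2 - (-4)| / √(1² + 1² + 0²)
  = |-3 + 3 + 0 + 4| / √(1 + 1 + 0)
  = |4| / √2
  = 4 / 1.414
  ≈ 2.828

2.828


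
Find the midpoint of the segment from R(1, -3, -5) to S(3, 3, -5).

M = ((x₁+x₂)/2, (y₁+y₂)/2, (z₁+z₂)/2)
  = ((1 + 3)/2, (-3 + 3)/2, (-5 - 5)/2)
  = (4/2, 0/2, -10/2)
  = (2, 0, -5)

(2, 0, -5)


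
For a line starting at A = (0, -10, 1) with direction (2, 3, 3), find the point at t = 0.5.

P(t) = A + t·d
  = (0 + 2·0.5, -10 + 3·0.5, 1 + 3·0.5)
  = (0 + 1, -10 + 1.5, 1 + 1.5)
  = (1, -8.5, 2.5)

(1, -8.5, 2.5)


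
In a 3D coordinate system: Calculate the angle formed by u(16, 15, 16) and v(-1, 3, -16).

u·v = 16·(-1) + 15·3 + 16·(-16) = -16 + 45 - 256 = -227
|u| = √(16² + 15² + 16²) = √737 ≈ 27.15
|v| = √((-1)² + 3² + (-16)²) = √266 ≈ 16.31
cos θ = (u·v)/(|u||v|) = -227/(27.15·16.31) ≈ -0.5127
θ = arccos(-0.5127) ≈ 120.8°

120.8°


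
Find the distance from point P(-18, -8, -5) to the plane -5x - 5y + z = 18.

distance = |a·x₀ + b·y₀ + c·z₀ - d| / √(a² + b² + c²)
  = |(-5)·(-18) + (-5)·(-8) + 1·(-5) - 18| / √((-5)² + (-5)² + 1²)
  = |90 + 40 - 5 - 18| / √(25 + 25 + 1)
  = |107| / √51
  = 107 / 7.141
  ≈ 14.98

14.98


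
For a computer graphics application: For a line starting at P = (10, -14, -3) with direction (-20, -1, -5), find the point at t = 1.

P(t) = P + t·d
  = (10 + (-20)·1, -14 + (-1)·1, -3 + (-5)·1)
  = (10 - 20, -14 - 1, -3 - 5)
  = (-10, -15, -8)

(-10, -15, -8)


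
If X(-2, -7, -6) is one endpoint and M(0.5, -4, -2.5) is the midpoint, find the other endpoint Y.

Y = 2M - X
  = (2·0.5 - (-2), 2·(-4) - (-7), 2·(-2.5) - (-6))
  = (1 + 2, -8 + 7, -5 + 6)
  = (3, -1, 1)

(3, -1, 1)


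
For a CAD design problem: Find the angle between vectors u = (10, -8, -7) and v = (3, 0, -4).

u·v = 10·3 + (-8)·0 + (-7)·(-4) = 30 + 0 + 28 = 58
|u| = √(10² + (-8)² + (-7)²) = √213 ≈ 14.59
|v| = √(3² + 0² + (-4)²) = √25 ≈ 5
cos θ = (u·v)/(|u||v|) = 58/(14.59·5) ≈ 0.7948
θ = arccos(0.7948) ≈ 37.36°

37.36°


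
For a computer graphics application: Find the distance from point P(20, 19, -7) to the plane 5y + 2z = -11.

distance = |a·x₀ + b·y₀ + c·z₀ - d| / √(a² + b² + c²)
  = |0·20 + 5·19 + 2·(-7) - (-11)| / √(0² + 5² + 2²)
  = |0 + 95 - 14 + 11| / √(0 + 25 + 4)
  = |92| / √29
  = 92 / 5.385
  ≈ 17.08

17.08


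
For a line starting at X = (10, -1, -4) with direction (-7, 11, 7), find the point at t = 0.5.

P(t) = X + t·d
  = (10 + (-7)·0.5, -1 + 11·0.5, -4 + 7·0.5)
  = (10 - 3.5, -1 + 5.5, -4 + 3.5)
  = (6.5, 4.5, -0.5)

(6.5, 4.5, -0.5)


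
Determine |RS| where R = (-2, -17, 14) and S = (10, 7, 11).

d = √[(x₂-x₁)² + (y₂-y₁)² + (z₂-z₁)²]
  = √[12² + 24² + (-3)²]
  = √[144 + 576 + 9]
  = √729
  ≈ 27

27


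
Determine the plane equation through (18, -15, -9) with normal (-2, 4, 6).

The plane through P with normal n = (a, b, c) satisfies n·(r - P) = 0,
i.e. ax + by + cz = a·x₀ + b·y₀ + c·z₀.
d = (-2)·18 + 4·(-15) + 6·(-9)
  = -36 - 60 - 54
  = -150
Equation: -2x + 4y + 6z = -150

-2x + 4y + 6z = -150


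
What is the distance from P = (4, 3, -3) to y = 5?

distance = |a·x₀ + b·y₀ + c·z₀ - d| / √(a² + b² + c²)
  = |0·4 + 1·3 + 0·(-3) - 5| / √(0² + 1² + 0²)
  = |0 + 3 + 0 - 5| / √(0 + 1 + 0)
  = |-2| / √1
  = 2 / 1
  ≈ 2

2


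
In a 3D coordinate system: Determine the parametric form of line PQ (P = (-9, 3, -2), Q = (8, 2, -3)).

Direction vector d = Q - P = (8 + 9, 2 - 3, -3 + 2) = (17, -1, -1)
Parametric form r = P + t·d:
x = -9 + 17t, y = 3 - t, z = -2 - t

x = -9 + 17t, y = 3 - t, z = -2 - t


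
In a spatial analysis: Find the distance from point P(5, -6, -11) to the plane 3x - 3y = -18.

distance = |a·x₀ + b·y₀ + c·z₀ - d| / √(a² + b² + c²)
  = |3·5 + (-3)·(-6) + 0·(-11) - (-18)| / √(3² + (-3)² + 0²)
  = |15 + 18 + 0 + 18| / √(9 + 9 + 0)
  = |51| / √18
  = 51 / 4.243
  ≈ 12.02

12.02


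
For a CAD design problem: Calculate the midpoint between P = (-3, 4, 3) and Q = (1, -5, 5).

M = ((x₁+x₂)/2, (y₁+y₂)/2, (z₁+z₂)/2)
  = ((-3 + 1)/2, (4 - 5)/2, (3 + 5)/2)
  = (-2/2, -1/2, 8/2)
  = (-1, -0.5, 4)

(-1, -0.5, 4)


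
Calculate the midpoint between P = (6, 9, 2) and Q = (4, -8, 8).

M = ((x₁+x₂)/2, (y₁+y₂)/2, (z₁+z₂)/2)
  = ((6 + 4)/2, (9 - 8)/2, (2 + 8)/2)
  = (10/2, 1/2, 10/2)
  = (5, 0.5, 5)

(5, 0.5, 5)


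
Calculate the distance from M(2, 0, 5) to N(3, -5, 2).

d = √[(x₂-x₁)² + (y₂-y₁)² + (z₂-z₁)²]
  = √[1² + (-5)² + (-3)²]
  = √[1 + 25 + 9]
  = √35
  ≈ 5.916

5.916


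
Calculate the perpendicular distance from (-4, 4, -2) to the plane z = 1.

distance = |a·x₀ + b·y₀ + c·z₀ - d| / √(a² + b² + c²)
  = |0·(-4) + 0·4 + 1·(-2) - 1| / √(0² + 0² + 1²)
  = |0 + 0 - 2 - 1| / √(0 + 0 + 1)
  = |-3| / √1
  = 3 / 1
  ≈ 3

3


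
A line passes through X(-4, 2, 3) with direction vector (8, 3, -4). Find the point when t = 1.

P(t) = X + t·d
  = (-4 + 8·1, 2 + 3·1, 3 + (-4)·1)
  = (-4 + 8, 2 + 3, 3 - 4)
  = (4, 5, -1)

(4, 5, -1)


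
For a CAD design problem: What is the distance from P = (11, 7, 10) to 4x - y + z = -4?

distance = |a·x₀ + b·y₀ + c·z₀ - d| / √(a² + b² + c²)
  = |4·11 + (-1)·7 + 1·10 - (-4)| / √(4² + (-1)² + 1²)
  = |44 - 7 + 10 + 4| / √(16 + 1 + 1)
  = |51| / √18
  = 51 / 4.243
  ≈ 12.02

12.02


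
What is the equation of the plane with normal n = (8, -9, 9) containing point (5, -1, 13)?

The plane through P with normal n = (a, b, c) satisfies n·(r - P) = 0,
i.e. ax + by + cz = a·x₀ + b·y₀ + c·z₀.
d = 8·5 + (-9)·(-1) + 9·13
  = 40 + 9 + 117
  = 166
Equation: 8x - 9y + 9z = 166

8x - 9y + 9z = 166


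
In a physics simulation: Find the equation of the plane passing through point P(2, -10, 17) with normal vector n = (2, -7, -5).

The plane through P with normal n = (a, b, c) satisfies n·(r - P) = 0,
i.e. ax + by + cz = a·x₀ + b·y₀ + c·z₀.
d = 2·2 + (-7)·(-10) + (-5)·17
  = 4 + 70 - 85
  = -11
Equation: 2x - 7y - 5z = -11

2x - 7y - 5z = -11


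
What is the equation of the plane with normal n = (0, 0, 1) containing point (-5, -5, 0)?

The plane through P with normal n = (a, b, c) satisfies n·(r - P) = 0,
i.e. ax + by + cz = a·x₀ + b·y₀ + c·z₀.
d = 0·(-5) + 0·(-5) + 1·0
  = 0 + 0 + 0
  = 0
Equation: z = 0

z = 0


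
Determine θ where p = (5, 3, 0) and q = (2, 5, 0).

p·q = 5·2 + 3·5 + 0·0 = 10 + 15 + 0 = 25
|p| = √(5² + 3² + 0²) = √34 ≈ 5.831
|q| = √(2² + 5² + 0²) = √29 ≈ 5.385
cos θ = (p·q)/(|p||q|) = 25/(5.831·5.385) ≈ 0.7962
θ = arccos(0.7962) ≈ 37.23°

37.23°


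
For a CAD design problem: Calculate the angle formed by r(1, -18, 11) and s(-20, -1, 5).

r·s = 1·(-20) + (-18)·(-1) + 11·5 = -20 + 18 + 55 = 53
|r| = √(1² + (-18)² + 11²) = √446 ≈ 21.12
|s| = √((-20)² + (-1)² + 5²) = √426 ≈ 20.64
cos θ = (r·s)/(|r||s|) = 53/(21.12·20.64) ≈ 0.1216
θ = arccos(0.1216) ≈ 83.02°

83.02°


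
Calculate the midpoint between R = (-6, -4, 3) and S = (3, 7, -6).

M = ((x₁+x₂)/2, (y₁+y₂)/2, (z₁+z₂)/2)
  = ((-6 + 3)/2, (-4 + 7)/2, (3 - 6)/2)
  = (-3/2, 3/2, -3/2)
  = (-1.5, 1.5, -1.5)

(-1.5, 1.5, -1.5)


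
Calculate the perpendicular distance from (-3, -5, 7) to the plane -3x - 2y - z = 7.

distance = |a·x₀ + b·y₀ + c·z₀ - d| / √(a² + b² + c²)
  = |(-3)·(-3) + (-2)·(-5) + (-1)·7 - 7| / √((-3)² + (-2)² + (-1)²)
  = |9 + 10 - 7 - 7| / √(9 + 4 + 1)
  = |5| / √14
  = 5 / 3.742
  ≈ 1.336

1.336


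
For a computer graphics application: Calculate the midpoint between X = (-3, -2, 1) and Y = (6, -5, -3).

M = ((x₁+x₂)/2, (y₁+y₂)/2, (z₁+z₂)/2)
  = ((-3 + 6)/2, (-2 - 5)/2, (1 - 3)/2)
  = (3/2, -7/2, -2/2)
  = (1.5, -3.5, -1)

(1.5, -3.5, -1)


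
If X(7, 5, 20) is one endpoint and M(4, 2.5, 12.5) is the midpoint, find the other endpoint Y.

Y = 2M - X
  = (2·4 - 7, 2·2.5 - 5, 2·12.5 - 20)
  = (8 - 7, 5 - 5, 25 - 20)
  = (1, 0, 5)

(1, 0, 5)


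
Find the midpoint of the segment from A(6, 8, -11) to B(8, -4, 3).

M = ((x₁+x₂)/2, (y₁+y₂)/2, (z₁+z₂)/2)
  = ((6 + 8)/2, (8 - 4)/2, (-11 + 3)/2)
  = (14/2, 4/2, -8/2)
  = (7, 2, -4)

(7, 2, -4)


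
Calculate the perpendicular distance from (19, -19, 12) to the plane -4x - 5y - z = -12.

distance = |a·x₀ + b·y₀ + c·z₀ - d| / √(a² + b² + c²)
  = |(-4)·19 + (-5)·(-19) + (-1)·12 - (-12)| / √((-4)² + (-5)² + (-1)²)
  = |-76 + 95 - 12 + 12| / √(16 + 25 + 1)
  = |19| / √42
  = 19 / 6.481
  ≈ 2.932

2.932


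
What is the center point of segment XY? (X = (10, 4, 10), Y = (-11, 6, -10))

M = ((x₁+x₂)/2, (y₁+y₂)/2, (z₁+z₂)/2)
  = ((10 - 11)/2, (4 + 6)/2, (10 - 10)/2)
  = (-1/2, 10/2, 0/2)
  = (-0.5, 5, 0)

(-0.5, 5, 0)


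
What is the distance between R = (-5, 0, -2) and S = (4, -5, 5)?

d = √[(x₂-x₁)² + (y₂-y₁)² + (z₂-z₁)²]
  = √[9² + (-5)² + 7²]
  = √[81 + 25 + 49]
  = √155
  ≈ 12.45

12.45


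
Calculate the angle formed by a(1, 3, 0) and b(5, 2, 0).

a·b = 1·5 + 3·2 + 0·0 = 5 + 6 + 0 = 11
|a| = √(1² + 3² + 0²) = √10 ≈ 3.162
|b| = √(5² + 2² + 0²) = √29 ≈ 5.385
cos θ = (a·b)/(|a||b|) = 11/(3.162·5.385) ≈ 0.6459
θ = arccos(0.6459) ≈ 49.76°

49.76°


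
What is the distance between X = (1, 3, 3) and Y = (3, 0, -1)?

d = √[(x₂-x₁)² + (y₂-y₁)² + (z₂-z₁)²]
  = √[2² + (-3)² + (-4)²]
  = √[4 + 9 + 16]
  = √29
  ≈ 5.385

5.385


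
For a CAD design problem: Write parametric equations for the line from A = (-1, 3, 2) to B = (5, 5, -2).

Direction vector d = B - A = (5 + 1, 5 - 3, -2 - 2) = (6, 2, -4)
Parametric form r = A + t·d:
x = -1 + 6t, y = 3 + 2t, z = 2 - 4t

x = -1 + 6t, y = 3 + 2t, z = 2 - 4t


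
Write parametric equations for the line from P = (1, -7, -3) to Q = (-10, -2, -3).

Direction vector d = Q - P = (-10 - 1, -2 + 7, -3 + 3) = (-11, 5, 0)
Parametric form r = P + t·d:
x = 1 - 11t, y = -7 + 5t, z = -3

x = 1 - 11t, y = -7 + 5t, z = -3


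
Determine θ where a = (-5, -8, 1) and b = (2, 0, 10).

a·b = (-5)·2 + (-8)·0 + 1·10 = -10 + 0 + 10 = 0
|a| = √((-5)² + (-8)² + 1²) = √90 ≈ 9.487
|b| = √(2² + 0² + 10²) = √104 ≈ 10.2
cos θ = (a·b)/(|a||b|) = 0/(9.487·10.2) ≈ 0
θ = arccos(0) ≈ 90°

90°


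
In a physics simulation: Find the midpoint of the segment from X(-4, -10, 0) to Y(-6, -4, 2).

M = ((x₁+x₂)/2, (y₁+y₂)/2, (z₁+z₂)/2)
  = ((-4 - 6)/2, (-10 - 4)/2, (0 + 2)/2)
  = (-10/2, -14/2, 2/2)
  = (-5, -7, 1)

(-5, -7, 1)


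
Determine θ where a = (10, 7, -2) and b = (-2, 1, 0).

a·b = 10·(-2) + 7·1 + (-2)·0 = -20 + 7 + 0 = -13
|a| = √(10² + 7² + (-2)²) = √153 ≈ 12.37
|b| = √((-2)² + 1² + 0²) = √5 ≈ 2.236
cos θ = (a·b)/(|a||b|) = -13/(12.37·2.236) ≈ -0.47
θ = arccos(-0.47) ≈ 118°

118°


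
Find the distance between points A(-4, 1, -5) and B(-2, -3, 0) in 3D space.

d = √[(x₂-x₁)² + (y₂-y₁)² + (z₂-z₁)²]
  = √[2² + (-4)² + 5²]
  = √[4 + 16 + 25]
  = √45
  ≈ 6.708

6.708


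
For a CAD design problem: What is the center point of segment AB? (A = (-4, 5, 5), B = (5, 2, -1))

M = ((x₁+x₂)/2, (y₁+y₂)/2, (z₁+z₂)/2)
  = ((-4 + 5)/2, (5 + 2)/2, (5 - 1)/2)
  = (1/2, 7/2, 4/2)
  = (0.5, 3.5, 2)

(0.5, 3.5, 2)


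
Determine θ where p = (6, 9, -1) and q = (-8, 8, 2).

p·q = 6·(-8) + 9·8 + (-1)·2 = -48 + 72 - 2 = 22
|p| = √(6² + 9² + (-1)²) = √118 ≈ 10.86
|q| = √((-8)² + 8² + 2²) = √132 ≈ 11.49
cos θ = (p·q)/(|p||q|) = 22/(10.86·11.49) ≈ 0.1763
θ = arccos(0.1763) ≈ 79.85°

79.85°


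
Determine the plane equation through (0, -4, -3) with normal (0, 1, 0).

The plane through P with normal n = (a, b, c) satisfies n·(r - P) = 0,
i.e. ax + by + cz = a·x₀ + b·y₀ + c·z₀.
d = 0·0 + 1·(-4) + 0·(-3)
  = 0 - 4 + 0
  = -4
Equation: y = -4

y = -4


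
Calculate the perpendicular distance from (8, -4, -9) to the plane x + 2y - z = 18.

distance = |a·x₀ + b·y₀ + c·z₀ - d| / √(a² + b² + c²)
  = |1·8 + 2·(-4) + (-1)·(-9) - 18| / √(1² + 2² + (-1)²)
  = |8 - 8 + 9 - 18| / √(1 + 4 + 1)
  = |-9| / √6
  = 9 / 2.449
  ≈ 3.674

3.674


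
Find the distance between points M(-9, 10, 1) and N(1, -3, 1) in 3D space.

d = √[(x₂-x₁)² + (y₂-y₁)² + (z₂-z₁)²]
  = √[10² + (-13)² + 0²]
  = √[100 + 169 + 0]
  = √269
  ≈ 16.4

16.4


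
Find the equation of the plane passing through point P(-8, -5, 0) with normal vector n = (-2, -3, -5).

The plane through P with normal n = (a, b, c) satisfies n·(r - P) = 0,
i.e. ax + by + cz = a·x₀ + b·y₀ + c·z₀.
d = (-2)·(-8) + (-3)·(-5) + (-5)·0
  = 16 + 15 + 0
  = 31
Equation: -2x - 3y - 5z = 31

-2x - 3y - 5z = 31


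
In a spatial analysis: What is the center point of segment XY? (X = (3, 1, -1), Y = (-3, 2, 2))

M = ((x₁+x₂)/2, (y₁+y₂)/2, (z₁+z₂)/2)
  = ((3 - 3)/2, (1 + 2)/2, (-1 + 2)/2)
  = (0/2, 3/2, 1/2)
  = (0, 1.5, 0.5)

(0, 1.5, 0.5)


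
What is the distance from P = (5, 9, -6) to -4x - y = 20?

distance = |a·x₀ + b·y₀ + c·z₀ - d| / √(a² + b² + c²)
  = |(-4)·5 + (-1)·9 + 0·(-6) - 20| / √((-4)² + (-1)² + 0²)
  = |-20 - 9 + 0 - 20| / √(16 + 1 + 0)
  = |-49| / √17
  = 49 / 4.123
  ≈ 11.88

11.88


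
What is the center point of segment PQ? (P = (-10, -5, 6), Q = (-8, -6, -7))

M = ((x₁+x₂)/2, (y₁+y₂)/2, (z₁+z₂)/2)
  = ((-10 - 8)/2, (-5 - 6)/2, (6 - 7)/2)
  = (-18/2, -11/2, -1/2)
  = (-9, -5.5, -0.5)

(-9, -5.5, -0.5)


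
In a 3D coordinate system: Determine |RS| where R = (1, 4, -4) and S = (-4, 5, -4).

d = √[(x₂-x₁)² + (y₂-y₁)² + (z₂-z₁)²]
  = √[(-5)² + 1² + 0²]
  = √[25 + 1 + 0]
  = √26
  ≈ 5.099

5.099


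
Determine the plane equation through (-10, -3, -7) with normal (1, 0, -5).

The plane through P with normal n = (a, b, c) satisfies n·(r - P) = 0,
i.e. ax + by + cz = a·x₀ + b·y₀ + c·z₀.
d = 1·(-10) + 0·(-3) + (-5)·(-7)
  = -10 + 0 + 35
  = 25
Equation: x - 5z = 25

x - 5z = 25


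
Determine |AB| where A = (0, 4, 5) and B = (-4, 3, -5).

d = √[(x₂-x₁)² + (y₂-y₁)² + (z₂-z₁)²]
  = √[(-4)² + (-1)² + (-10)²]
  = √[16 + 1 + 100]
  = √117
  ≈ 10.82

10.82


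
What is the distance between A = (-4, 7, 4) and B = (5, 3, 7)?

d = √[(x₂-x₁)² + (y₂-y₁)² + (z₂-z₁)²]
  = √[9² + (-4)² + 3²]
  = √[81 + 16 + 9]
  = √106
  ≈ 10.3

10.3


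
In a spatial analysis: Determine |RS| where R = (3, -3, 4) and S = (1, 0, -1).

d = √[(x₂-x₁)² + (y₂-y₁)² + (z₂-z₁)²]
  = √[(-2)² + 3² + (-5)²]
  = √[4 + 9 + 25]
  = √38
  ≈ 6.164

6.164


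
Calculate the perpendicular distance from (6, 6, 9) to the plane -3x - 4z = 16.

distance = |a·x₀ + b·y₀ + c·z₀ - d| / √(a² + b² + c²)
  = |(-3)·6 + 0·6 + (-4)·9 - 16| / √((-3)² + 0² + (-4)²)
  = |-18 + 0 - 36 - 16| / √(9 + 0 + 16)
  = |-70| / √25
  = 70 / 5
  ≈ 14

14


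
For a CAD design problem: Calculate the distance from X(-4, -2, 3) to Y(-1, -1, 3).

d = √[(x₂-x₁)² + (y₂-y₁)² + (z₂-z₁)²]
  = √[3² + 1² + 0²]
  = √[9 + 1 + 0]
  = √10
  ≈ 3.162

3.162


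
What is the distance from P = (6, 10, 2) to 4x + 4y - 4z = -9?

distance = |a·x₀ + b·y₀ + c·z₀ - d| / √(a² + b² + c²)
  = |4·6 + 4·10 + (-4)·2 - (-9)| / √(4² + 4² + (-4)²)
  = |24 + 40 - 8 + 9| / √(16 + 16 + 16)
  = |65| / √48
  = 65 / 6.928
  ≈ 9.382

9.382


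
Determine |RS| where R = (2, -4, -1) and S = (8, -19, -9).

d = √[(x₂-x₁)² + (y₂-y₁)² + (z₂-z₁)²]
  = √[6² + (-15)² + (-8)²]
  = √[36 + 225 + 64]
  = √325
  ≈ 18.03

18.03


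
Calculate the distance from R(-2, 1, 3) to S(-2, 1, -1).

d = √[(x₂-x₁)² + (y₂-y₁)² + (z₂-z₁)²]
  = √[0² + 0² + (-4)²]
  = √[0 + 0 + 16]
  = √16
  ≈ 4

4


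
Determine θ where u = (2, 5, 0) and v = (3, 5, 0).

u·v = 2·3 + 5·5 + 0·0 = 6 + 25 + 0 = 31
|u| = √(2² + 5² + 0²) = √29 ≈ 5.385
|v| = √(3² + 5² + 0²) = √34 ≈ 5.831
cos θ = (u·v)/(|u||v|) = 31/(5.385·5.831) ≈ 0.9872
θ = arccos(0.9872) ≈ 9.162°

9.162°


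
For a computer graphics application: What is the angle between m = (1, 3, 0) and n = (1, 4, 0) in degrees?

m·n = 1·1 + 3·4 + 0·0 = 1 + 12 + 0 = 13
|m| = √(1² + 3² + 0²) = √10 ≈ 3.162
|n| = √(1² + 4² + 0²) = √17 ≈ 4.123
cos θ = (m·n)/(|m||n|) = 13/(3.162·4.123) ≈ 0.9971
θ = arccos(0.9971) ≈ 4.399°

4.399°


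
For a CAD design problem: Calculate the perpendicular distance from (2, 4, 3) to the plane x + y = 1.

distance = |a·x₀ + b·y₀ + c·z₀ - d| / √(a² + b² + c²)
  = |1·2 + 1·4 + 0·3 - 1| / √(1² + 1² + 0²)
  = |2 + 4 + 0 - 1| / √(1 + 1 + 0)
  = |5| / √2
  = 5 / 1.414
  ≈ 3.536

3.536


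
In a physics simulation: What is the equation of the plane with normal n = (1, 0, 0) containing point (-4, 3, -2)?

The plane through P with normal n = (a, b, c) satisfies n·(r - P) = 0,
i.e. ax + by + cz = a·x₀ + b·y₀ + c·z₀.
d = 1·(-4) + 0·3 + 0·(-2)
  = -4 + 0 + 0
  = -4
Equation: x = -4

x = -4


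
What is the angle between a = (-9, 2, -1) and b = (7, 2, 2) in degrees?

a·b = (-9)·7 + 2·2 + (-1)·2 = -63 + 4 - 2 = -61
|a| = √((-9)² + 2² + (-1)²) = √86 ≈ 9.274
|b| = √(7² + 2² + 2²) = √57 ≈ 7.55
cos θ = (a·b)/(|a||b|) = -61/(9.274·7.55) ≈ -0.8713
θ = arccos(-0.8713) ≈ 150.6°

150.6°


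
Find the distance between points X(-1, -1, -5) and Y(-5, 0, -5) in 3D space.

d = √[(x₂-x₁)² + (y₂-y₁)² + (z₂-z₁)²]
  = √[(-4)² + 1² + 0²]
  = √[16 + 1 + 0]
  = √17
  ≈ 4.123

4.123


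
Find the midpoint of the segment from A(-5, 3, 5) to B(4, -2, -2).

M = ((x₁+x₂)/2, (y₁+y₂)/2, (z₁+z₂)/2)
  = ((-5 + 4)/2, (3 - 2)/2, (5 - 2)/2)
  = (-1/2, 1/2, 3/2)
  = (-0.5, 0.5, 1.5)

(-0.5, 0.5, 1.5)


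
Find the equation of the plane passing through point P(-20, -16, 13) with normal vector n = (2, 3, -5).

The plane through P with normal n = (a, b, c) satisfies n·(r - P) = 0,
i.e. ax + by + cz = a·x₀ + b·y₀ + c·z₀.
d = 2·(-20) + 3·(-16) + (-5)·13
  = -40 - 48 - 65
  = -153
Equation: 2x + 3y - 5z = -153

2x + 3y - 5z = -153
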